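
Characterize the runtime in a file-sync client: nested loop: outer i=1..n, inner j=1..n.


Reasoning: n iterations times n iterations
Complexity: O(n^2)

O(n^2)


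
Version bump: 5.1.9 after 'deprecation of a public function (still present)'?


Current: 5.1.9
Change category: 'deprecation of a public function (still present)' → minor bump
SemVer rule: minor bump → increment MINOR, reset PATCH to 0 (MAJOR unchanged)
New: 5.2.0

5.2.0


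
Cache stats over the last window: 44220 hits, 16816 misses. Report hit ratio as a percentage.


Formula: hit rate = hits / (hits + misses) * 100
hit rate = 44220 / (44220 + 16816) * 100
hit rate = 44220 / 61036 * 100
hit rate = 72.45%

72.45%


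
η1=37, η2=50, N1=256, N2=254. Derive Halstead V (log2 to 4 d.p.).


Formula: V = N * log2(η), where N = N1 + N2 and η = η1 + η2
η = 37 + 50 = 87
N = 256 + 254 = 510
log2(87) ≈ 6.4429
V = 510 * 6.4429 = 3285.88

3285.88


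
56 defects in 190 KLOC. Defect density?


Defect density = defects / KLOC
Defect density = 56 / 190
Defect density = 0.295 defects/KLOC

0.295 defects/KLOC


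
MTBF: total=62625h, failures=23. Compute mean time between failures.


Formula: MTBF = Total operating time / Number of failures
MTBF = 62625 / 23
MTBF = 2722.83 hours

2722.83 hours


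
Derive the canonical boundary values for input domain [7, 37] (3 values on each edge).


Range: [7, 37]
Boundaries: just below min, min, min+1, max-1, max, just above max
Values: [6, 7, 8, 36, 37, 38]

[6, 7, 8, 36, 37, 38]


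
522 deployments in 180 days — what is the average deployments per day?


Formula: deployments per day = releases / days
= 522 / 180
= 2.9 deploys/day
(equivalently, 20.3 deploys/week)

2.9 deploys/day


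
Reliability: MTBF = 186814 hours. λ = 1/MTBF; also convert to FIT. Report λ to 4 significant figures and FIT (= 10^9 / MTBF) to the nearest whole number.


Formula: λ = 1 / MTBF; FIT = λ × 1e9 = 1e9 / MTBF
λ = 1 / 186814 ≈ 5.353e-06 failures/hour
FIT = 1e9 / 186814 ≈ 5353 failures per 1e9 hours (nearest whole number)

λ = 5.353e-06 /h, FIT = 5353


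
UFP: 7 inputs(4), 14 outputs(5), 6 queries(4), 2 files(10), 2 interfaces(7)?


UFP = EI*4 + EO*5 + EQ*4 + ILF*10 + EIF*7
UFP = 7*4 + 14*5 + 6*4 + 2*10 + 2*7
UFP = 28 + 70 + 24 + 20 + 14
UFP = 156

156


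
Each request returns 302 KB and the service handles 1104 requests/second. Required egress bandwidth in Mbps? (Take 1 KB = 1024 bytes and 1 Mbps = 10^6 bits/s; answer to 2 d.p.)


Formula: Mbps = payload_bytes * RPS * 8 / 1e6
Payload per request = 302 KB = 302 * 1024 = 309248 bytes
Total bytes/sec = 309248 * 1104 = 341409792
Total bits/sec = 341409792 * 8 = 2731278336
Mbps = 2731278336 / 1e6 = 2731.28

2731.28 Mbps


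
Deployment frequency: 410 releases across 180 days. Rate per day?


Formula: deployments per day = releases / days
= 410 / 180
= 2.278 deploys/day
(equivalently, 15.94 deploys/week)

2.278 deploys/day


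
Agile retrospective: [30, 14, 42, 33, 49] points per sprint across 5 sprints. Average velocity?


Formula: Avg velocity = Total points / Number of sprints
Points: [30, 14, 42, 33, 49]
Sum = 30 + 14 + 42 + 33 + 49 = 168
Avg velocity = 168 / 5 = 33.6 points/sprint

33.6 points/sprint


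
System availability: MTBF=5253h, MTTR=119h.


Availability = MTBF / (MTBF + MTTR)
Availability = 5253 / (5253 + 119)
Availability = 5253 / 5372
Availability = 97.7848%

97.7848%


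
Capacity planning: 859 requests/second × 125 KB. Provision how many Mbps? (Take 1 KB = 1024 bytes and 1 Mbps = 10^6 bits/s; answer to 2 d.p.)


Formula: Mbps = payload_bytes * RPS * 8 / 1e6
Payload per request = 125 KB = 125 * 1024 = 128000 bytes
Total bytes/sec = 128000 * 859 = 109952000
Total bits/sec = 109952000 * 8 = 879616000
Mbps = 879616000 / 1e6 = 879.62

879.62 Mbps


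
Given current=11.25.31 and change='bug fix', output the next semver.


Current: 11.25.31
Change category: 'bug fix' → patch bump
SemVer rule: patch bump → increment PATCH (MAJOR and MINOR unchanged)
New: 11.25.32

11.25.32


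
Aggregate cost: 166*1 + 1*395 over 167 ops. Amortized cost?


Formula: Amortized cost = Total cost / Operations
Total cost = (166 * 1) + (1 * 395)
Total cost = 166 + 395 = 561
Amortized = 561 / 167 = 3.3593

3.3593


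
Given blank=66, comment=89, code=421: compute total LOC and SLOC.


Total LOC = blank + comment + code
Total LOC = 66 + 89 + 421 = 576
SLOC (source only) = code = 421

Total LOC: 576, SLOC: 421


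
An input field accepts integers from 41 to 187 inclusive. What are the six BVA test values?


Range: [41, 187]
Boundaries: just below min, min, min+1, max-1, max, just above max
Values: [40, 41, 42, 186, 187, 188]

[40, 41, 42, 186, 187, 188]


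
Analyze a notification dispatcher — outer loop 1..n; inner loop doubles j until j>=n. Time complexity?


Reasoning: linear outer times logarithmic inner
Complexity: O(n log n)

O(n log n)


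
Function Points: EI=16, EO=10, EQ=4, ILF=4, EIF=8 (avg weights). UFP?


UFP = EI*4 + EO*5 + EQ*4 + ILF*10 + EIF*7
UFP = 16*4 + 10*5 + 4*4 + 4*10 + 8*7
UFP = 64 + 50 + 16 + 40 + 56
UFP = 226

226


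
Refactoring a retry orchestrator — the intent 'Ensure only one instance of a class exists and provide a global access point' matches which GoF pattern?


This matches the Singleton pattern

Singleton


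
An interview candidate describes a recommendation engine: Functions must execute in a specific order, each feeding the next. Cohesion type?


Reasoning: Output of one is input to next
Type: Sequential cohesion

Sequential cohesion


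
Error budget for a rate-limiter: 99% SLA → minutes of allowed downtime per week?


Formula: allowed downtime = period * (100 - SLA) / 100
Period (week) = 10080 minutes
Unavailability fraction = (100 - 99.0) / 100
Allowed downtime = 10080 * (100 - 99.0) / 100
Allowed downtime = 100.8 minutes

100.8 minutes


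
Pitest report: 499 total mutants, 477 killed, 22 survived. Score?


Mutation score = killed / total * 100
Mutation score = 477 / 499 * 100
Mutation score = 95.59%

95.59%


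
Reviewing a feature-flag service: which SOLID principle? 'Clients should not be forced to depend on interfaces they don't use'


This describes the Interface Segregation Principle (ISP)

Interface Segregation Principle (ISP)


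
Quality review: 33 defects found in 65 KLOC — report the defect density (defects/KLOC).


Defect density = defects / KLOC
Defect density = 33 / 65
Defect density = 0.508 defects/KLOC

0.508 defects/KLOC


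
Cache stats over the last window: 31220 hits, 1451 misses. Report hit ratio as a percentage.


Formula: hit rate = hits / (hits + misses) * 100
hit rate = 31220 / (31220 + 1451) * 100
hit rate = 31220 / 32671 * 100
hit rate = 95.56%

95.56%


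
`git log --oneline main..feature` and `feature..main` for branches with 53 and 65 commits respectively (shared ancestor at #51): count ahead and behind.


Common ancestor: commit #51
feature commits after divergence: 53 - 51 = 2
main commits after divergence: 65 - 51 = 14
feature is 2 commits ahead of main
main is 14 commits ahead of feature

feature ahead: 2, main ahead: 14


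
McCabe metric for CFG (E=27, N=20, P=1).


Formula: V(G) = E - N + 2P
V(G) = 27 - 20 + 2*1
V(G) = 7 + 2
V(G) = 9

9


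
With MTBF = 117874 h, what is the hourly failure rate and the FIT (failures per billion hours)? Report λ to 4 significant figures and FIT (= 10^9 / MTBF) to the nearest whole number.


Formula: λ = 1 / MTBF; FIT = λ × 1e9 = 1e9 / MTBF
λ = 1 / 117874 ≈ 8.484e-06 failures/hour
FIT = 1e9 / 117874 ≈ 8484 failures per 1e9 hours (nearest whole number)

λ = 8.484e-06 /h, FIT = 8484


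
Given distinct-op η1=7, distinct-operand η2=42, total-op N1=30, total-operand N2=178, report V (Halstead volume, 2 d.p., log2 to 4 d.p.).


Formula: V = N * log2(η), where N = N1 + N2 and η = η1 + η2
η = 7 + 42 = 49
N = 30 + 178 = 208
log2(49) ≈ 5.6147
V = 208 * 5.6147 = 1167.86

1167.86


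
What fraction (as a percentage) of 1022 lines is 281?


Coverage = covered / total * 100
Coverage = 281 / 1022 * 100
Coverage = 27.5%

27.5%


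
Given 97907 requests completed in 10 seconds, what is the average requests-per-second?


Formula: throughput = requests / seconds
throughput = 97907 / 10
throughput = 9790.7 requests/second

9790.7 requests/second


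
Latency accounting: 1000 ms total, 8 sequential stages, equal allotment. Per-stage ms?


Formula: per_stage = total_budget / stages
per_stage = 1000 / 8
per_stage = 125.0 ms

125.0 ms


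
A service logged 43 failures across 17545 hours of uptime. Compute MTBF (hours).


Formula: MTBF = Total operating time / Number of failures
MTBF = 17545 / 43
MTBF = 408.02 hours

408.02 hours


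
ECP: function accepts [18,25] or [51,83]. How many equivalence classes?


Valid ranges: [18,25] and [51,83]
Class 1: x < 18 — invalid
Class 2: 18 ≤ x ≤ 25 — valid
Class 3: 25 < x < 51 — invalid (gap between ranges)
Class 4: 51 ≤ x ≤ 83 — valid
Class 5: x > 83 — invalid
Total equivalence classes: 5

5 equivalence classes


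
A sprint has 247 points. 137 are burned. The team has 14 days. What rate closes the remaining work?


Formula: Required rate = Remaining points / Days left
Remaining = 247 - 137 = 110 points
Required rate = 110 / 14 = 7.86 points/day

7.86 points/day


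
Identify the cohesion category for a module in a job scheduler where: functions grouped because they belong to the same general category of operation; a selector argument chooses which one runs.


Reasoning: Grouped by category of activity, not by data or sequence
Type: Logical cohesion

Logical cohesion


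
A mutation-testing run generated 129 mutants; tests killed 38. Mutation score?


Mutation score = killed / total * 100
Mutation score = 38 / 129 * 100
Mutation score = 29.46%

29.46%


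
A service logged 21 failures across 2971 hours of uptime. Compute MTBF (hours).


Formula: MTBF = Total operating time / Number of failures
MTBF = 2971 / 21
MTBF = 141.48 hours

141.48 hours


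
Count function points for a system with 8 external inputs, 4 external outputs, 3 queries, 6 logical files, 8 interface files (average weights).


UFP = EI*4 + EO*5 + EQ*4 + ILF*10 + EIF*7
UFP = 8*4 + 4*5 + 3*4 + 6*10 + 8*7
UFP = 32 + 20 + 12 + 60 + 56
UFP = 180

180


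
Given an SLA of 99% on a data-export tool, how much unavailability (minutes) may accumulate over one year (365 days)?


Formula: allowed downtime = period * (100 - SLA) / 100
Period (year (365 days)) = 525600 minutes
Unavailability fraction = (100 - 99.0) / 100
Allowed downtime = 525600 * (100 - 99.0) / 100
Allowed downtime = 5256.0 minutes

5256.0 minutes


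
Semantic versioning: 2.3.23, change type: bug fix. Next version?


Current: 2.3.23
Change category: 'bug fix' → patch bump
SemVer rule: patch bump → increment PATCH (MAJOR and MINOR unchanged)
New: 2.3.24

2.3.24


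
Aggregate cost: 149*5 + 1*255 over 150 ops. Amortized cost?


Formula: Amortized cost = Total cost / Operations
Total cost = (149 * 5) + (1 * 255)
Total cost = 745 + 255 = 1000
Amortized = 1000 / 150 = 6.6667

6.6667


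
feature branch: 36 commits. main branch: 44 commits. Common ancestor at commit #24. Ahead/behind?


Common ancestor: commit #24
feature commits after divergence: 36 - 24 = 12
main commits after divergence: 44 - 24 = 20
feature is 12 commits ahead of main
main is 20 commits ahead of feature

feature ahead: 12, main ahead: 20


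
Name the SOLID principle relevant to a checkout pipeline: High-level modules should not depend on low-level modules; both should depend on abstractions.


This describes the Dependency Inversion Principle (DIP)

Dependency Inversion Principle (DIP)


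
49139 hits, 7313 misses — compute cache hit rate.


Formula: hit rate = hits / (hits + misses) * 100
hit rate = 49139 / (49139 + 7313) * 100
hit rate = 49139 / 56452 * 100
hit rate = 87.05%

87.05%


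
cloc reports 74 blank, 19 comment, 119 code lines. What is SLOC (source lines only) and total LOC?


Total LOC = blank + comment + code
Total LOC = 74 + 19 + 119 = 212
SLOC (source only) = code = 119

Total LOC: 212, SLOC: 119


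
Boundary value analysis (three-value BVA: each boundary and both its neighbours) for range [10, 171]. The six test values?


Range: [10, 171]
Boundaries: just below min, min, min+1, max-1, max, just above max
Values: [9, 10, 11, 170, 171, 172]

[9, 10, 11, 170, 171, 172]


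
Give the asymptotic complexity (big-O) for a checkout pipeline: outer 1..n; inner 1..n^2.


Reasoning: n times n^2
Complexity: O(n^3)

O(n^3)


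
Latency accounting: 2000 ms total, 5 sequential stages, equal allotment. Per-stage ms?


Formula: per_stage = total_budget / stages
per_stage = 2000 / 5
per_stage = 400.0 ms

400.0 ms


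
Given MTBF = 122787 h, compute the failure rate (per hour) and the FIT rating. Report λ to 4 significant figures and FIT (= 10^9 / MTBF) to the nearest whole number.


Formula: λ = 1 / MTBF; FIT = λ × 1e9 = 1e9 / MTBF
λ = 1 / 122787 ≈ 8.144e-06 failures/hour
FIT = 1e9 / 122787 ≈ 8144 failures per 1e9 hours (nearest whole number)

λ = 8.144e-06 /h, FIT = 8144


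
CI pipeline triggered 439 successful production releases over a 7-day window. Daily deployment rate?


Formula: deployments per day = releases / days
= 439 / 7
= 62.714 deploys/day
(equivalently, 439.0 deploys/week)

62.714 deploys/day


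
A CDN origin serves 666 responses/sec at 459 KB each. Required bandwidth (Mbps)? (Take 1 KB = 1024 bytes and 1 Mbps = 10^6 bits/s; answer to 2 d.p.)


Formula: Mbps = payload_bytes * RPS * 8 / 1e6
Payload per request = 459 KB = 459 * 1024 = 470016 bytes
Total bytes/sec = 470016 * 666 = 313030656
Total bits/sec = 313030656 * 8 = 2504245248
Mbps = 2504245248 / 1e6 = 2504.25

2504.25 Mbps


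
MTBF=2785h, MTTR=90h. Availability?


Availability = MTBF / (MTBF + MTTR)
Availability = 2785 / (2785 + 90)
Availability = 2785 / 2875
Availability = 96.8696%

96.8696%


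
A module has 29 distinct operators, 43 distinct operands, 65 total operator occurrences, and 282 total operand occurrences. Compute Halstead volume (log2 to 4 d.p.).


Formula: V = N * log2(η), where N = N1 + N2 and η = η1 + η2
η = 29 + 43 = 72
N = 65 + 282 = 347
log2(72) ≈ 6.1699
V = 347 * 6.1699 = 2140.96

2140.96


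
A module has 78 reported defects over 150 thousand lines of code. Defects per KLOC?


Defect density = defects / KLOC
Defect density = 78 / 150
Defect density = 0.52 defects/KLOC

0.52 defects/KLOC


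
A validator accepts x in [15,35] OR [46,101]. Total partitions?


Valid ranges: [15,35] and [46,101]
Class 1: x < 15 — invalid
Class 2: 15 ≤ x ≤ 35 — valid
Class 3: 35 < x < 46 — invalid (gap between ranges)
Class 4: 46 ≤ x ≤ 101 — valid
Class 5: x > 101 — invalid
Total equivalence classes: 5

5 equivalence classes


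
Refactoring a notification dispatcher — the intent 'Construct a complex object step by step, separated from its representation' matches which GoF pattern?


This matches the Builder pattern

Builder


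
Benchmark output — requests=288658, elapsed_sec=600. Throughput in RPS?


Formula: throughput = requests / seconds
throughput = 288658 / 600
throughput = 481.1 requests/second

481.1 requests/second


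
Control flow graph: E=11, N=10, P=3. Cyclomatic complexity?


Formula: V(G) = E - N + 2P
V(G) = 11 - 10 + 2*3
V(G) = 1 + 6
V(G) = 7

7


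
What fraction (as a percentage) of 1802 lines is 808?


Coverage = covered / total * 100
Coverage = 808 / 1802 * 100
Coverage = 44.84%

44.84%


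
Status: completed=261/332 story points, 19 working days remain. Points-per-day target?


Formula: Required rate = Remaining points / Days left
Remaining = 332 - 261 = 71 points
Required rate = 71 / 19 = 3.74 points/day

3.74 points/day


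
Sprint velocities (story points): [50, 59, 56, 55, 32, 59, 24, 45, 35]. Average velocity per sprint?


Formula: Avg velocity = Total points / Number of sprints
Points: [50, 59, 56, 55, 32, 59, 24, 45, 35]
Sum = 50 + 59 + 56 + 55 + 32 + 59 + 24 + 45 + 35 = 415
Avg velocity = 415 / 9 = 46.11 points/sprint

46.11 points/sprint


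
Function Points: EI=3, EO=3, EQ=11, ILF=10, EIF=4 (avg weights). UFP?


UFP = EI*4 + EO*5 + EQ*4 + ILF*10 + EIF*7
UFP = 3*4 + 3*5 + 11*4 + 10*10 + 4*7
UFP = 12 + 15 + 44 + 100 + 28
UFP = 199

199


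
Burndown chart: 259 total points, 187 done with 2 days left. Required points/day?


Formula: Required rate = Remaining points / Days left
Remaining = 259 - 187 = 72 points
Required rate = 72 / 2 = 36.0 points/day

36.0 points/day


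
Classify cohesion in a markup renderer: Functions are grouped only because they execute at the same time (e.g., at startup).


Reasoning: Related by timing only
Type: Temporal cohesion

Temporal cohesion


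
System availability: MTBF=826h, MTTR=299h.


Availability = MTBF / (MTBF + MTTR)
Availability = 826 / (826 + 299)
Availability = 826 / 1125
Availability = 73.4222%

73.4222%


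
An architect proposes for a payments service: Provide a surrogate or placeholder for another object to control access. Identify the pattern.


This matches the Proxy pattern

Proxy


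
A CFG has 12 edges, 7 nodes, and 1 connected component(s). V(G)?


Formula: V(G) = E - N + 2P
V(G) = 12 - 7 + 2*1
V(G) = 5 + 2
V(G) = 7

7


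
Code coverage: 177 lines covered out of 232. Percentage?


Coverage = covered / total * 100
Coverage = 177 / 232 * 100
Coverage = 76.29%

76.29%


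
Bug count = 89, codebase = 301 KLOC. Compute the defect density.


Defect density = defects / KLOC
Defect density = 89 / 301
Defect density = 0.296 defects/KLOC

0.296 defects/KLOC


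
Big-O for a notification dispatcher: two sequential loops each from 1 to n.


Reasoning: sequential dominates: O(n) + O(n) = O(n)
Complexity: O(n)

O(n)


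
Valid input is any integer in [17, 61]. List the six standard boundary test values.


Range: [17, 61]
Boundaries: just below min, min, min+1, max-1, max, just above max
Values: [16, 17, 18, 60, 61, 62]

[16, 17, 18, 60, 61, 62]


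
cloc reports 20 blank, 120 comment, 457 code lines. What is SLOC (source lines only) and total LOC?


Total LOC = blank + comment + code
Total LOC = 20 + 120 + 457 = 597
SLOC (source only) = code = 457

Total LOC: 597, SLOC: 457


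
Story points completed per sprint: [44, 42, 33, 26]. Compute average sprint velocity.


Formula: Avg velocity = Total points / Number of sprints
Points: [44, 42, 33, 26]
Sum = 44 + 42 + 33 + 26 = 145
Avg velocity = 145 / 4 = 36.25 points/sprint

36.25 points/sprint


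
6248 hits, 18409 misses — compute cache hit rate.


Formula: hit rate = hits / (hits + misses) * 100
hit rate = 6248 / (6248 + 18409) * 100
hit rate = 6248 / 24657 * 100
hit rate = 25.34%

25.34%


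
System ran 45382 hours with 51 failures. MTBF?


Formula: MTBF = Total operating time / Number of failures
MTBF = 45382 / 51
MTBF = 889.84 hours

889.84 hours


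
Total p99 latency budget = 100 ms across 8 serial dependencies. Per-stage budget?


Formula: per_stage = total_budget / stages
per_stage = 100 / 8
per_stage = 12.5 ms

12.5 ms


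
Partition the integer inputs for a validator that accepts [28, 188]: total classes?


Valid range: [28, 188]
Class 1: x < 28 — invalid
Class 2: 28 ≤ x ≤ 188 — valid
Class 3: x > 188 — invalid
Total equivalence classes: 3

3 equivalence classes


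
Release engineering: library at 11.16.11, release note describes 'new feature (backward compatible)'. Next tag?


Current: 11.16.11
Change category: 'new feature (backward compatible)' → minor bump
SemVer rule: minor bump → increment MINOR, reset PATCH to 0 (MAJOR unchanged)
New: 11.17.0

11.17.0


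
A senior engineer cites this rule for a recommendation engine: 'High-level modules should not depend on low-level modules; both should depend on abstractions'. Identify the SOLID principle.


This describes the Dependency Inversion Principle (DIP)

Dependency Inversion Principle (DIP)


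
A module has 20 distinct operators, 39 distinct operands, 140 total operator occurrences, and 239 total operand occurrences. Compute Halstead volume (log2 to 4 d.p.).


Formula: V = N * log2(η), where N = N1 + N2 and η = η1 + η2
η = 20 + 39 = 59
N = 140 + 239 = 379
log2(59) ≈ 5.8826
V = 379 * 5.8826 = 2229.51

2229.51


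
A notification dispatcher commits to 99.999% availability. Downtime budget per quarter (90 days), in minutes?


Formula: allowed downtime = period * (100 - SLA) / 100
Period (quarter (90 days)) = 129600 minutes
Unavailability fraction = (100 - 99.999) / 100
Allowed downtime = 129600 * (100 - 99.999) / 100
Allowed downtime = 1.296 minutes

1.296 minutes


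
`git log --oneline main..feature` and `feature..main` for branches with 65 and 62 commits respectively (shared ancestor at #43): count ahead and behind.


Common ancestor: commit #43
feature commits after divergence: 65 - 43 = 22
main commits after divergence: 62 - 43 = 19
feature is 22 commits ahead of main
main is 19 commits ahead of feature

feature ahead: 22, main ahead: 19


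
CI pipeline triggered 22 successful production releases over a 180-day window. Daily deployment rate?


Formula: deployments per day = releases / days
= 22 / 180
= 0.122 deploys/day
(equivalently, 0.86 deploys/week)

0.122 deploys/day


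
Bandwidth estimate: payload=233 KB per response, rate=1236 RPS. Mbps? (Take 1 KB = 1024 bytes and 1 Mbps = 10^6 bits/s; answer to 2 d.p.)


Formula: Mbps = payload_bytes * RPS * 8 / 1e6
Payload per request = 233 KB = 233 * 1024 = 238592 bytes
Total bytes/sec = 238592 * 1236 = 294899712
Total bits/sec = 294899712 * 8 = 2359197696
Mbps = 2359197696 / 1e6 = 2359.2

2359.2 Mbps


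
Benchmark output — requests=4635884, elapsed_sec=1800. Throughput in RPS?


Formula: throughput = requests / seconds
throughput = 4635884 / 1800
throughput = 2575.49 requests/second

2575.49 requests/second


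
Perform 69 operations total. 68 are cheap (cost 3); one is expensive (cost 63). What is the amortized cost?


Formula: Amortized cost = Total cost / Operations
Total cost = (68 * 3) + (1 * 63)
Total cost = 204 + 63 = 267
Amortized = 267 / 69 = 3.8696

3.8696


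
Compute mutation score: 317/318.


Mutation score = killed / total * 100
Mutation score = 317 / 318 * 100
Mutation score = 99.69%

99.69%


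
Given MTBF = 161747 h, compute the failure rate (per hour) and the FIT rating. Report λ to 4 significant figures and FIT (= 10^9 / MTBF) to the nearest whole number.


Formula: λ = 1 / MTBF; FIT = λ × 1e9 = 1e9 / MTBF
λ = 1 / 161747 ≈ 6.182e-06 failures/hour
FIT = 1e9 / 161747 ≈ 6182 failures per 1e9 hours (nearest whole number)

λ = 6.182e-06 /h, FIT = 6182


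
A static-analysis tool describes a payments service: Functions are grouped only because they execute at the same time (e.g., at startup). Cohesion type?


Reasoning: Related by timing only
Type: Temporal cohesion

Temporal cohesion


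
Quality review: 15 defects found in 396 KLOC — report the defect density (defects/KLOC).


Defect density = defects / KLOC
Defect density = 15 / 396
Defect density = 0.038 defects/KLOC

0.038 defects/KLOC


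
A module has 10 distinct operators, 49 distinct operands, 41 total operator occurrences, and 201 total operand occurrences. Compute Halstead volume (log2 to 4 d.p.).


Formula: V = N * log2(η), where N = N1 + N2 and η = η1 + η2
η = 10 + 49 = 59
N = 41 + 201 = 242
log2(59) ≈ 5.8826
V = 242 * 5.8826 = 1423.59

1423.59


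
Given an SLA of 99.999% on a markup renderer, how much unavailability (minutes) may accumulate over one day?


Formula: allowed downtime = period * (100 - SLA) / 100
Period (day) = 1440 minutes
Unavailability fraction = (100 - 99.999) / 100
Allowed downtime = 1440 * (100 - 99.999) / 100
Allowed downtime = 0.0144 minutes

0.0144 minutes


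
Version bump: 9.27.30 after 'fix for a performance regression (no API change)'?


Current: 9.27.30
Change category: 'fix for a performance regression (no API change)' → patch bump
SemVer rule: patch bump → increment PATCH (MAJOR and MINOR unchanged)
New: 9.27.31

9.27.31


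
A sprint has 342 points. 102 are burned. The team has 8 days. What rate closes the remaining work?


Formula: Required rate = Remaining points / Days left
Remaining = 342 - 102 = 240 points
Required rate = 240 / 8 = 30.0 points/day

30.0 points/day


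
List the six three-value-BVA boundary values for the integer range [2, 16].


Range: [2, 16]
Boundaries: just below min, min, min+1, max-1, max, just above max
Values: [1, 2, 3, 15, 16, 17]

[1, 2, 3, 15, 16, 17]


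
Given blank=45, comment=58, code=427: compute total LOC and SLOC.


Total LOC = blank + comment + code
Total LOC = 45 + 58 + 427 = 530
SLOC (source only) = code = 427

Total LOC: 530, SLOC: 427


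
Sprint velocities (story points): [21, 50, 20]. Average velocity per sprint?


Formula: Avg velocity = Total points / Number of sprints
Points: [21, 50, 20]
Sum = 21 + 50 + 20 = 91
Avg velocity = 91 / 3 = 30.33 points/sprint

30.33 points/sprint


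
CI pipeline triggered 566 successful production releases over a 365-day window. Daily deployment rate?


Formula: deployments per day = releases / days
= 566 / 365
= 1.551 deploys/day
(equivalently, 10.85 deploys/week)

1.551 deploys/day


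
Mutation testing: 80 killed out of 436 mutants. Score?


Mutation score = killed / total * 100
Mutation score = 80 / 436 * 100
Mutation score = 18.35%

18.35%


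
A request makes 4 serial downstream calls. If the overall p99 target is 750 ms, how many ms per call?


Formula: per_stage = total_budget / stages
per_stage = 750 / 4
per_stage = 187.5 ms

187.5 ms


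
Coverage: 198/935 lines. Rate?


Coverage = covered / total * 100
Coverage = 198 / 935 * 100
Coverage = 21.18%

21.18%


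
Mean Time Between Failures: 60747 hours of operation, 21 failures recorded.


Formula: MTBF = Total operating time / Number of failures
MTBF = 60747 / 21
MTBF = 2892.71 hours

2892.71 hours


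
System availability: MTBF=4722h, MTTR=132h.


Availability = MTBF / (MTBF + MTTR)
Availability = 4722 / (4722 + 132)
Availability = 4722 / 4854
Availability = 97.2806%

97.2806%


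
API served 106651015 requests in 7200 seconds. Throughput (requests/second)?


Formula: throughput = requests / seconds
throughput = 106651015 / 7200
throughput = 14812.64 requests/second

14812.64 requests/second


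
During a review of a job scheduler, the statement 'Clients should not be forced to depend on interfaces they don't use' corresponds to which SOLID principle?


This describes the Interface Segregation Principle (ISP)

Interface Segregation Principle (ISP)


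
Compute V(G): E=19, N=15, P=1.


Formula: V(G) = E - N + 2P
V(G) = 19 - 15 + 2*1
V(G) = 4 + 2
V(G) = 6

6


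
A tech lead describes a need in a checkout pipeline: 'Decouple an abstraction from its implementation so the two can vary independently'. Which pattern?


This matches the Bridge pattern

Bridge


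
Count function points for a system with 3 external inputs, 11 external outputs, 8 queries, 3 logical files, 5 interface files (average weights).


UFP = EI*4 + EO*5 + EQ*4 + ILF*10 + EIF*7
UFP = 3*4 + 11*5 + 8*4 + 3*10 + 5*7
UFP = 12 + 55 + 32 + 30 + 35
UFP = 164

164


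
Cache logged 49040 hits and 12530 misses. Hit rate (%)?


Formula: hit rate = hits / (hits + misses) * 100
hit rate = 49040 / (49040 + 12530) * 100
hit rate = 49040 / 61570 * 100
hit rate = 79.65%

79.65%


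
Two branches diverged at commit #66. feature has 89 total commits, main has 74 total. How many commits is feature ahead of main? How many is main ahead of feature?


Common ancestor: commit #66
feature commits after divergence: 89 - 66 = 23
main commits after divergence: 74 - 66 = 8
feature is 23 commits ahead of main
main is 8 commits ahead of feature

feature ahead: 23, main ahead: 8


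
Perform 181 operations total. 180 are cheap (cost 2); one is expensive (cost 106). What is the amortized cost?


Formula: Amortized cost = Total cost / Operations
Total cost = (180 * 2) + (1 * 106)
Total cost = 360 + 106 = 466
Amortized = 466 / 181 = 2.5746

2.5746


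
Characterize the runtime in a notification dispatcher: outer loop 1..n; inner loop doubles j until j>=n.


Reasoning: linear outer times logarithmic inner
Complexity: O(n log n)

O(n log n)


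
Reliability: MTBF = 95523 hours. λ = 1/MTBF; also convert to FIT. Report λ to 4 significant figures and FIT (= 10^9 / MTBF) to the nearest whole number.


Formula: λ = 1 / MTBF; FIT = λ × 1e9 = 1e9 / MTBF
λ = 1 / 95523 ≈ 1.047e-05 failures/hour
FIT = 1e9 / 95523 ≈ 10469 failures per 1e9 hours (nearest whole number)

λ = 1.047e-05 /h, FIT = 10469


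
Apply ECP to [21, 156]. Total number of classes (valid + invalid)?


Valid range: [21, 156]
Class 1: x < 21 — invalid
Class 2: 21 ≤ x ≤ 156 — valid
Class 3: x > 156 — invalid
Total equivalence classes: 3

3 equivalence classes


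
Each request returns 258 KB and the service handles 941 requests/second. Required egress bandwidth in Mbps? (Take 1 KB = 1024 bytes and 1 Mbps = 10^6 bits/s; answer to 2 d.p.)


Formula: Mbps = payload_bytes * RPS * 8 / 1e6
Payload per request = 258 KB = 258 * 1024 = 264192 bytes
Total bytes/sec = 264192 * 941 = 248604672
Total bits/sec = 248604672 * 8 = 1988837376
Mbps = 1988837376 / 1e6 = 1988.84

1988.84 Mbps


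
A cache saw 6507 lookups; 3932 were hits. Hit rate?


Formula: hit rate = hits / (hits + misses) * 100
hit rate = 3932 / (3932 + 2575) * 100
hit rate = 3932 / 6507 * 100
hit rate = 60.43%

60.43%


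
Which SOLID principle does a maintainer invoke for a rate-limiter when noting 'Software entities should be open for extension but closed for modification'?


This describes the Open/Closed Principle (OCP)

Open/Closed Principle (OCP)


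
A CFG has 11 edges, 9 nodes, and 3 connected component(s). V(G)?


Formula: V(G) = E - N + 2P
V(G) = 11 - 9 + 2*3
V(G) = 2 + 6
V(G) = 8

8


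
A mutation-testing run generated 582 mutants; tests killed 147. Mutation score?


Mutation score = killed / total * 100
Mutation score = 147 / 582 * 100
Mutation score = 25.26%

25.26%


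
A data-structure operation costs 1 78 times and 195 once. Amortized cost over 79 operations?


Formula: Amortized cost = Total cost / Operations
Total cost = (78 * 1) + (1 * 195)
Total cost = 78 + 195 = 273
Amortized = 273 / 79 = 3.4557

3.4557


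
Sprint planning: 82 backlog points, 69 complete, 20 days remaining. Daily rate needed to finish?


Formula: Required rate = Remaining points / Days left
Remaining = 82 - 69 = 13 points
Required rate = 13 / 20 = 0.65 points/day

0.65 points/day


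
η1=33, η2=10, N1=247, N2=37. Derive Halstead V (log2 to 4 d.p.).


Formula: V = N * log2(η), where N = N1 + N2 and η = η1 + η2
η = 33 + 10 = 43
N = 247 + 37 = 284
log2(43) ≈ 5.4263
V = 284 * 5.4263 = 1541.07

1541.07


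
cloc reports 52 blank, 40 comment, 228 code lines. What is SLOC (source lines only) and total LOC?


Total LOC = blank + comment + code
Total LOC = 52 + 40 + 228 = 320
SLOC (source only) = code = 228

Total LOC: 320, SLOC: 228


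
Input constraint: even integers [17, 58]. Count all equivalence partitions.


Constraint: even integers in [17, 58]
Class 1: x < 17 — out-of-range invalid
Class 2: x in [17,58] but odd — wrong type invalid
Class 3: x in [17,58] and even — valid
Class 4: x > 58 — out-of-range invalid
Total equivalence classes: 4

4 equivalence classes


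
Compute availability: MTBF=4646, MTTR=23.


Availability = MTBF / (MTBF + MTTR)
Availability = 4646 / (4646 + 23)
Availability = 4646 / 4669
Availability = 99.5074%

99.5074%


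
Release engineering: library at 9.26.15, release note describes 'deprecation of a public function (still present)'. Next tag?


Current: 9.26.15
Change category: 'deprecation of a public function (still present)' → minor bump
SemVer rule: minor bump → increment MINOR, reset PATCH to 0 (MAJOR unchanged)
New: 9.27.0

9.27.0


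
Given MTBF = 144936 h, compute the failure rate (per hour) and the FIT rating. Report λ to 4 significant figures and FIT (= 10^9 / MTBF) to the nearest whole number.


Formula: λ = 1 / MTBF; FIT = λ × 1e9 = 1e9 / MTBF
λ = 1 / 144936 ≈ 6.900e-06 failures/hour
FIT = 1e9 / 144936 ≈ 6900 failures per 1e9 hours (nearest whole number)

λ = 6.900e-06 /h, FIT = 6900


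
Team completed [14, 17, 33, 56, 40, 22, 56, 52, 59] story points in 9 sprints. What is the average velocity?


Formula: Avg velocity = Total points / Number of sprints
Points: [14, 17, 33, 56, 40, 22, 56, 52, 59]
Sum = 14 + 17 + 33 + 56 + 40 + 22 + 56 + 52 + 59 = 349
Avg velocity = 349 / 9 = 38.78 points/sprint

38.78 points/sprint


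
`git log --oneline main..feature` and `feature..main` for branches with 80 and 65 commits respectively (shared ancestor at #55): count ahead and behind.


Common ancestor: commit #55
feature commits after divergence: 80 - 55 = 25
main commits after divergence: 65 - 55 = 10
feature is 25 commits ahead of main
main is 10 commits ahead of feature

feature ahead: 25, main ahead: 10


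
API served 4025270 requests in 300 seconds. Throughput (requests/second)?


Formula: throughput = requests / seconds
throughput = 4025270 / 300
throughput = 13417.57 requests/second

13417.57 requests/second


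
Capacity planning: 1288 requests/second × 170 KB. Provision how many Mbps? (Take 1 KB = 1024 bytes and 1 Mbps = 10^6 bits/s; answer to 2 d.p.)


Formula: Mbps = payload_bytes * RPS * 8 / 1e6
Payload per request = 170 KB = 170 * 1024 = 174080 bytes
Total bytes/sec = 174080 * 1288 = 224215040
Total bits/sec = 224215040 * 8 = 1793720320
Mbps = 1793720320 / 1e6 = 1793.72

1793.72 Mbps


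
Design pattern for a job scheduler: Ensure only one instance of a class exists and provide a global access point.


This matches the Singleton pattern

Singleton


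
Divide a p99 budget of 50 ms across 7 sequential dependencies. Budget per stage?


Formula: per_stage = total_budget / stages
per_stage = 50 / 7
per_stage = 7.14 ms

7.14 ms


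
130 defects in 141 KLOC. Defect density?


Defect density = defects / KLOC
Defect density = 130 / 141
Defect density = 0.922 defects/KLOC

0.922 defects/KLOC


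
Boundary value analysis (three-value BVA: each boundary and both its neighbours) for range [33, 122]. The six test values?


Range: [33, 122]
Boundaries: just below min, min, min+1, max-1, max, just above max
Values: [32, 33, 34, 121, 122, 123]

[32, 33, 34, 121, 122, 123]


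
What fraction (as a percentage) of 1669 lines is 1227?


Coverage = covered / total * 100
Coverage = 1227 / 1669 * 100
Coverage = 73.52%

73.52%


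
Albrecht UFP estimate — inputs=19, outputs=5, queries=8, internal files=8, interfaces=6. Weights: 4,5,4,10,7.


UFP = EI*4 + EO*5 + EQ*4 + ILF*10 + EIF*7
UFP = 19*4 + 5*5 + 8*4 + 8*10 + 6*7
UFP = 76 + 25 + 32 + 80 + 42
UFP = 255

255


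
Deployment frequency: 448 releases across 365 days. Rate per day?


Formula: deployments per day = releases / days
= 448 / 365
= 1.227 deploys/day
(equivalently, 8.59 deploys/week)

1.227 deploys/day


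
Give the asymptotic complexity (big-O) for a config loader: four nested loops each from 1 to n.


Reasoning: four levels of nesting
Complexity: O(n^4)

O(n^4)


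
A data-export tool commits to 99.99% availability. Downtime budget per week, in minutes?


Formula: allowed downtime = period * (100 - SLA) / 100
Period (week) = 10080 minutes
Unavailability fraction = (100 - 99.99) / 100
Allowed downtime = 10080 * (100 - 99.99) / 100
Allowed downtime = 1.008 minutes

1.008 minutes


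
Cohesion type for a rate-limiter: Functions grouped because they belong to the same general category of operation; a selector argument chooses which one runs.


Reasoning: Grouped by category of activity, not by data or sequence
Type: Logical cohesion

Logical cohesion


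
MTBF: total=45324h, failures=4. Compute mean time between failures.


Formula: MTBF = Total operating time / Number of failures
MTBF = 45324 / 4
MTBF = 11331.0 hours

11331.0 hours


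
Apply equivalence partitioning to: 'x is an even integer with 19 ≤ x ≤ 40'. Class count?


Constraint: even integers in [19, 40]
Class 1: x < 19 — out-of-range invalid
Class 2: x in [19,40] but odd — wrong type invalid
Class 3: x in [19,40] and even — valid
Class 4: x > 40 — out-of-range invalid
Total equivalence classes: 4

4 equivalence classes


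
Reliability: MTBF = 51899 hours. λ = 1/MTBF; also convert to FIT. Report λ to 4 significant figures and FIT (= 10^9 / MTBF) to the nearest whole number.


Formula: λ = 1 / MTBF; FIT = λ × 1e9 = 1e9 / MTBF
λ = 1 / 51899 ≈ 1.927e-05 failures/hour
FIT = 1e9 / 51899 ≈ 19268 failures per 1e9 hours (nearest whole number)

λ = 1.927e-05 /h, FIT = 19268


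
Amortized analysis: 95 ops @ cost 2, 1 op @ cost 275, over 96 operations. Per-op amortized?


Formula: Amortized cost = Total cost / Operations
Total cost = (95 * 2) + (1 * 275)
Total cost = 190 + 275 = 465
Amortized = 465 / 96 = 4.8438

4.8438


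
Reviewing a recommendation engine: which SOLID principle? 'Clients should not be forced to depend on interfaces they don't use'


This describes the Interface Segregation Principle (ISP)

Interface Segregation Principle (ISP)


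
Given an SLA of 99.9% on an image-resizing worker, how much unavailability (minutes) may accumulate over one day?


Formula: allowed downtime = period * (100 - SLA) / 100
Period (day) = 1440 minutes
Unavailability fraction = (100 - 99.9) / 100
Allowed downtime = 1440 * (100 - 99.9) / 100
Allowed downtime = 1.44 minutes

1.44 minutes


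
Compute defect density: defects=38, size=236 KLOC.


Defect density = defects / KLOC
Defect density = 38 / 236
Defect density = 0.161 defects/KLOC

0.161 defects/KLOC


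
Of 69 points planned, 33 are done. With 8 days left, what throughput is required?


Formula: Required rate = Remaining points / Days left
Remaining = 69 - 33 = 36 points
Required rate = 36 / 8 = 4.5 points/day

4.5 points/day


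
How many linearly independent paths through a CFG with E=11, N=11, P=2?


Formula: V(G) = E - N + 2P
V(G) = 11 - 11 + 2*2
V(G) = 0 + 4
V(G) = 4

4


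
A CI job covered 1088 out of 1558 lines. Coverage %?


Coverage = covered / total * 100
Coverage = 1088 / 1558 * 100
Coverage = 69.83%

69.83%


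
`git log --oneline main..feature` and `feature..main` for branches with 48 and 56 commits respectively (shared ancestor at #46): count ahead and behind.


Common ancestor: commit #46
feature commits after divergence: 48 - 46 = 2
main commits after divergence: 56 - 46 = 10
feature is 2 commits ahead of main
main is 10 commits ahead of feature

feature ahead: 2, main ahead: 10


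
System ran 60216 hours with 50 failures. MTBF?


Formula: MTBF = Total operating time / Number of failures
MTBF = 60216 / 50
MTBF = 1204.32 hours

1204.32 hours


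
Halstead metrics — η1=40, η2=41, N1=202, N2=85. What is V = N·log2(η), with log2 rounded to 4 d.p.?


Formula: V = N * log2(η), where N = N1 + N2 and η = η1 + η2
η = 40 + 41 = 81
N = 202 + 85 = 287
log2(81) ≈ 6.3399
V = 287 * 6.3399 = 1819.55

1819.55


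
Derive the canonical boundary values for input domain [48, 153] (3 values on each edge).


Range: [48, 153]
Boundaries: just below min, min, min+1, max-1, max, just above max
Values: [47, 48, 49, 152, 153, 154]

[47, 48, 49, 152, 153, 154]
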